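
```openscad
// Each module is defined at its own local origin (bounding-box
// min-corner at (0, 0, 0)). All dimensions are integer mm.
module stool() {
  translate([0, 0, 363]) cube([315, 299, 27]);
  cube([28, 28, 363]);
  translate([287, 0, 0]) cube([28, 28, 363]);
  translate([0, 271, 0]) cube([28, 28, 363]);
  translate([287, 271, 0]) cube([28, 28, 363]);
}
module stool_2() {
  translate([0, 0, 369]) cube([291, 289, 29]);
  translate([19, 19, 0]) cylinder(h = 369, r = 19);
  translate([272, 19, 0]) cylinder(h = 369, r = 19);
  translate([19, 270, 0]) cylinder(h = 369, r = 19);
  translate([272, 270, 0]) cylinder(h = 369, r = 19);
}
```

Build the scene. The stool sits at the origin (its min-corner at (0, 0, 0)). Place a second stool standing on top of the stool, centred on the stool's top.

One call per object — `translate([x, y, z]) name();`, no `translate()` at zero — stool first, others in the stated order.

stool();
translate([12, 5, 390]) stool_2();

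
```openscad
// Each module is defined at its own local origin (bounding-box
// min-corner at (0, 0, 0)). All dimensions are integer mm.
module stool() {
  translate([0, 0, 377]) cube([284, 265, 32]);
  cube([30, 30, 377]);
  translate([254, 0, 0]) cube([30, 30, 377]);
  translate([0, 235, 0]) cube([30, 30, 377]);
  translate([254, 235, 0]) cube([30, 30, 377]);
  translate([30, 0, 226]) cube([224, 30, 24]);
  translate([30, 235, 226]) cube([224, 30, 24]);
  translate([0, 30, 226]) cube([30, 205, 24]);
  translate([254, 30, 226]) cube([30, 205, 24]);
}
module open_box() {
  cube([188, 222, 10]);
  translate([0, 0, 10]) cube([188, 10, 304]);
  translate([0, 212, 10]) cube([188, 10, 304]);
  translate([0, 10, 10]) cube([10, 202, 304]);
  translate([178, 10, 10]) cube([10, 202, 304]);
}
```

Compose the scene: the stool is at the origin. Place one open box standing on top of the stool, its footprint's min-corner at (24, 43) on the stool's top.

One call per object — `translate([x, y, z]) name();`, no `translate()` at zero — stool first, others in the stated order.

stool();
translate([24, 43, 409]) open_box();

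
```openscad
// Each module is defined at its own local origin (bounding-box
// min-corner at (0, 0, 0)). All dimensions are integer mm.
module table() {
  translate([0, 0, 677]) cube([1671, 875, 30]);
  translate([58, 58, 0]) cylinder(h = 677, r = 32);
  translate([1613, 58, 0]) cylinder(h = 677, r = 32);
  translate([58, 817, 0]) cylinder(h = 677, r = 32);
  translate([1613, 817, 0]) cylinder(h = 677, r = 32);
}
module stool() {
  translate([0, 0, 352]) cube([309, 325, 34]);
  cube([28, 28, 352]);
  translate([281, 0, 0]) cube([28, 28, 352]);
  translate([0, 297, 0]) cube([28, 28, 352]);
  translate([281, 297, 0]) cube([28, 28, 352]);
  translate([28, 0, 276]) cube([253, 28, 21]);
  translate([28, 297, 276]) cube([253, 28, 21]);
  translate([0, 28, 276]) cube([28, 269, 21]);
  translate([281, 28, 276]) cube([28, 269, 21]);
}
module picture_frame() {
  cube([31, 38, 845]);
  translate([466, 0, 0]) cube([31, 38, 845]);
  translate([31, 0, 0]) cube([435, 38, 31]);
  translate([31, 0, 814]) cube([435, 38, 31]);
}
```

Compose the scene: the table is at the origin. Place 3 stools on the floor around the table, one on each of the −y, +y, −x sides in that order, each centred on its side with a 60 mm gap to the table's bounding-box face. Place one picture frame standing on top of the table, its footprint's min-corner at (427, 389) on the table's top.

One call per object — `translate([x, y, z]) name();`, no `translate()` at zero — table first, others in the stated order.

table();
translate([681, -385, 0]) stool();
translate([681, 935, 0]) stool();
translate([-369, 275, 0]) stool();
translate([427, 389, 707]) picture_frame();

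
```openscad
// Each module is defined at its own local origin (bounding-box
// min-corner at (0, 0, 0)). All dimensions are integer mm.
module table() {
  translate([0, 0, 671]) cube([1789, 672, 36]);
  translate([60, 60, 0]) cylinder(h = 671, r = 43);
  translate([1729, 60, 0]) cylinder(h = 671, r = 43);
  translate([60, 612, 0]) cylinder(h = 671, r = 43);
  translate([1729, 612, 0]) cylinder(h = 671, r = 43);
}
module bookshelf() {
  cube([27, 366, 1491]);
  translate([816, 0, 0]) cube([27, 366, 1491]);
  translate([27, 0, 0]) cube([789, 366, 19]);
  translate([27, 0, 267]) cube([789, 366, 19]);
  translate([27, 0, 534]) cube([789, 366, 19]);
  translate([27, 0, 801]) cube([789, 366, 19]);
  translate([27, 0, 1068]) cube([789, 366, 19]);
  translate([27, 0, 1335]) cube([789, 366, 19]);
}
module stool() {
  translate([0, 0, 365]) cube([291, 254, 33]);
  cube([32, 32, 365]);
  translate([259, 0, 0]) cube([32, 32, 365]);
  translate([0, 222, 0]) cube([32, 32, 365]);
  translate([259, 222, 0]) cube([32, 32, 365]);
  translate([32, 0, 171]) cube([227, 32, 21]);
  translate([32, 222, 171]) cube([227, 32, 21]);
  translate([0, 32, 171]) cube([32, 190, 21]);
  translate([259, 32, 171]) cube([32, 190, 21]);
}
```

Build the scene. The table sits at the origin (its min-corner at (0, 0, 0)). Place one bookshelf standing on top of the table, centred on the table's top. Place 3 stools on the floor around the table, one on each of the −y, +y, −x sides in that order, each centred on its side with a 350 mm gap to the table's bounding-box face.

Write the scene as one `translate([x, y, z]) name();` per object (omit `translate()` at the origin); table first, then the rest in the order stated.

table();
translate([473, 153, 707]) bookshelf();
translate([749, -604, 0]) stool();
translate([749, 1022, 0]) stool();
translate([-641, 209, 0]) stool();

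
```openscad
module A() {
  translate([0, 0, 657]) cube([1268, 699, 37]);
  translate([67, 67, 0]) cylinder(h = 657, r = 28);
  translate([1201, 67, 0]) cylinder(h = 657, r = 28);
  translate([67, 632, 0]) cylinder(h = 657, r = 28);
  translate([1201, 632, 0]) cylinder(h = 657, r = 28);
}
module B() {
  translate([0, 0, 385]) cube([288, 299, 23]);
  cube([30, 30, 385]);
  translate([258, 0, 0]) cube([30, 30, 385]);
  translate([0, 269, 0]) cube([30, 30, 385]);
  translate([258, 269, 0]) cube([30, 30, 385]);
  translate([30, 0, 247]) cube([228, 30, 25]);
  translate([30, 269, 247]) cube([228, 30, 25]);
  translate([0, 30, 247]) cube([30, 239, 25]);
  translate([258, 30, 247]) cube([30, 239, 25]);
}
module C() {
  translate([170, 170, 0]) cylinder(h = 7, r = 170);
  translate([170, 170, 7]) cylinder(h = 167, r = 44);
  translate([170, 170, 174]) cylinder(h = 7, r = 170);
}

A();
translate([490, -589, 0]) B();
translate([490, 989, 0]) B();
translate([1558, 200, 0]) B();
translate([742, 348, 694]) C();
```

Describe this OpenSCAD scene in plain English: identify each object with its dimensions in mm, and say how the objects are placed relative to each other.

A is a table: top 1268 mm (x) × 699 mm (y), 37 mm thick, upper face at z = 694 mm, on four round legs of 56 mm diameter, each leg's bounding box inset 39 mm from the nearest pair of top edges, running from z = 0 to the bottom of the top.

B is a simple wooden stool: a rectangular seat 288 mm (x) by 299 mm (y), 23 mm thick, top face at z = 408 mm, on four square legs, each 30×30 mm in cross-section. The legs rest on z = 0, each flush with a corner of the seat. Four stretchers, 30 mm wide and 25 mm tall, connect adjacent legs with their undersides at z = 247 mm, each running between the inner faces of the legs it joins and aligned with the legs' outer faces on the other axis.

C is a spool: two coaxial disc flanges of radius 170 mm and thickness 7 mm, joined by a core cylinder of radius 44 mm and height 167 mm. The lower flange rests on z = 0 and the three cylinders share a vertical axis.

Three stools sit around the table at the −y, +y, +x sides. The spool is on top of the table.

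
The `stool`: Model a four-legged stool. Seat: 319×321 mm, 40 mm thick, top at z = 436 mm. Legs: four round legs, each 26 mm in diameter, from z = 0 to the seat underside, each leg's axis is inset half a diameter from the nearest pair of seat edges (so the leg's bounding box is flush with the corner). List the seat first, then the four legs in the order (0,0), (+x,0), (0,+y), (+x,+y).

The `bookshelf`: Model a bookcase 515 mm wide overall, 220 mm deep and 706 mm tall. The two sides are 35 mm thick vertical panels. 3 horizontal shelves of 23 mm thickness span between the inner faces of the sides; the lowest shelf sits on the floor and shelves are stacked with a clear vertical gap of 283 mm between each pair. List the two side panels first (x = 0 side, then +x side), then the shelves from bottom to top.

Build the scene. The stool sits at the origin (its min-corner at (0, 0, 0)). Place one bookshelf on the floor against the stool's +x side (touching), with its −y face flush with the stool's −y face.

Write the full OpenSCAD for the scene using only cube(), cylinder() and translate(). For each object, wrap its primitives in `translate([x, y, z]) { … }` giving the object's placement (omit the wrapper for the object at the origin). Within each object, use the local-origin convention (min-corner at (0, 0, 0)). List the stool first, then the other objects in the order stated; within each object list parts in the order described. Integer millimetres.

translate([0, 0, 396]) cube([319, 321, 40]);
translate([13, 13, 0]) cylinder(h = 396, r = 13);
translate([306, 13, 0]) cylinder(h = 396, r = 13);
translate([13, 308, 0]) cylinder(h = 396, r = 13);
translate([306, 308, 0]) cylinder(h = 396, r = 13);
translate([319, 0, 0]) {
  cube([35, 220, 706]);
  translate([480, 0, 0]) cube([35, 220, 706]);
  translate([35, 0, 0]) cube([445, 220, 23]);
  translate([35, 0, 306]) cube([445, 220, 23]);
  translate([35, 0, 612]) cube([445, 220, 23]);
}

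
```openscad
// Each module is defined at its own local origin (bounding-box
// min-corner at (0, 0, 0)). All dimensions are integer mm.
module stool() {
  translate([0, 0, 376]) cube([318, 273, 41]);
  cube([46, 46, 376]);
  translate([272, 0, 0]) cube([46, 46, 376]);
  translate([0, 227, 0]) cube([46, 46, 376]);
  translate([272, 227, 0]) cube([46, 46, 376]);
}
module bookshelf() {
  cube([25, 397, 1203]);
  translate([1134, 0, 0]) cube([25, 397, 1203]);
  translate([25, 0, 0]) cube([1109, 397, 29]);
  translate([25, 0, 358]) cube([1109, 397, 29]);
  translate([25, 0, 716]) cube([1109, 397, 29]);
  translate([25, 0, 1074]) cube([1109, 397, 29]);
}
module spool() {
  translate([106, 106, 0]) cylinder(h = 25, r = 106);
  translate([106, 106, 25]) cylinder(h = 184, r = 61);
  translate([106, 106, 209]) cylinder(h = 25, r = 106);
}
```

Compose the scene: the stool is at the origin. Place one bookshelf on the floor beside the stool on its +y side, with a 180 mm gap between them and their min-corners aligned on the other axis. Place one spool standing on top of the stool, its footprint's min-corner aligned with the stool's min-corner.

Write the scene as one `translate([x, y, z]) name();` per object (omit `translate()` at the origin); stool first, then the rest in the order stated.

stool();
translate([0, 453, 0]) bookshelf();
translate([0, 0, 417]) spool();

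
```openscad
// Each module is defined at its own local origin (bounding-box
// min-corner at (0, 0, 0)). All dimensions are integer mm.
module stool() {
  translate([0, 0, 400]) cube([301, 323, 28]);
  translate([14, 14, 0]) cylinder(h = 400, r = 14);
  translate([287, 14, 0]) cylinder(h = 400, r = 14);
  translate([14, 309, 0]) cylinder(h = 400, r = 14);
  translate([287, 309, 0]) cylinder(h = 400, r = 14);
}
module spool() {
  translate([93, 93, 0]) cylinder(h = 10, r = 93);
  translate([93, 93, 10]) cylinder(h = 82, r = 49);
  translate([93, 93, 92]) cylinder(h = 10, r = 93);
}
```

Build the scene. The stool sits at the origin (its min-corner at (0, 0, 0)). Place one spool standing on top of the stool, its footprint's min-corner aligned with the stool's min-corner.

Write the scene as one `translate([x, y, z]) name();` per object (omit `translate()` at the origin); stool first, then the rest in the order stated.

stool();
translate([0, 0, 428]) spool();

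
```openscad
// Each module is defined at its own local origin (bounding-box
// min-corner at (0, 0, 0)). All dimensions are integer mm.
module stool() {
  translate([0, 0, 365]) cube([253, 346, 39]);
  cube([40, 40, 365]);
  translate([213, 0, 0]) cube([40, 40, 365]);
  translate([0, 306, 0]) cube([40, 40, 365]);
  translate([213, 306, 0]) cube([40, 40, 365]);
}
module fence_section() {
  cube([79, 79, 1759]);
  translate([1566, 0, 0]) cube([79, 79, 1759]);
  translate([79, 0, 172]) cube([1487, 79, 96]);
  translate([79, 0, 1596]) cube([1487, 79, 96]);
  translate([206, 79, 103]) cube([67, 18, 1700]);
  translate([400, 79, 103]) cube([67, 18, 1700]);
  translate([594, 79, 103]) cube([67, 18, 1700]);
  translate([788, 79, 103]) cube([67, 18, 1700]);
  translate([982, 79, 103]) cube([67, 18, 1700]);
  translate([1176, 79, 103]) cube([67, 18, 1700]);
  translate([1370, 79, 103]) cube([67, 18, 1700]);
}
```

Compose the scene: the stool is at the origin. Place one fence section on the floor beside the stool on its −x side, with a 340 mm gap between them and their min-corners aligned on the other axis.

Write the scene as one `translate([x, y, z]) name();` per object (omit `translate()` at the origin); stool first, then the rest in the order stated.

stool();
translate([-1985, 0, 0]) fence_section();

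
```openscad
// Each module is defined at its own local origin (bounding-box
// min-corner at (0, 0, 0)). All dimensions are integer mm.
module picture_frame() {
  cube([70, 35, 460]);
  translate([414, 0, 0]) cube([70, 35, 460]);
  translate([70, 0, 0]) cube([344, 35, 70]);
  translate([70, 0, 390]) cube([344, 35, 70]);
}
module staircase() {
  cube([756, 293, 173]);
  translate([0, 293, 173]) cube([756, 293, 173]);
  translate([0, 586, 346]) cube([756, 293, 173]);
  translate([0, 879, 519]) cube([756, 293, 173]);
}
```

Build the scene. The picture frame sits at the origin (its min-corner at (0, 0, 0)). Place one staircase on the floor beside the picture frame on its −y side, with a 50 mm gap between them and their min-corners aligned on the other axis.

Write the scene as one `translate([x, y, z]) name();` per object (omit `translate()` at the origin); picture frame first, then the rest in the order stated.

picture_frame();
translate([0, -1222, 0]) staircase();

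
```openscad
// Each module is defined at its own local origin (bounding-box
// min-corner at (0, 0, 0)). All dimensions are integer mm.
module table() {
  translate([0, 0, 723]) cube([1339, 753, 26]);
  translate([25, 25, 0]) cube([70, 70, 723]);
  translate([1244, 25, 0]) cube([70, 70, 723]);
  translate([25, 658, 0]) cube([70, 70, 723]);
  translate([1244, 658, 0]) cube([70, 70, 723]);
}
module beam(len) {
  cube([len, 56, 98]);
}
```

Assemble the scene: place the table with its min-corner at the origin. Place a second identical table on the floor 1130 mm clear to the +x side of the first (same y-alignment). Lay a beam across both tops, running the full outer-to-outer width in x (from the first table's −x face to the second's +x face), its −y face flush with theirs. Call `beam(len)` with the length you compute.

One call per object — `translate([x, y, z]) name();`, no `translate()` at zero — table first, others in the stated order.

table();
translate([2469, 0, 0]) table();
translate([0, 0, 749]) beam(3808);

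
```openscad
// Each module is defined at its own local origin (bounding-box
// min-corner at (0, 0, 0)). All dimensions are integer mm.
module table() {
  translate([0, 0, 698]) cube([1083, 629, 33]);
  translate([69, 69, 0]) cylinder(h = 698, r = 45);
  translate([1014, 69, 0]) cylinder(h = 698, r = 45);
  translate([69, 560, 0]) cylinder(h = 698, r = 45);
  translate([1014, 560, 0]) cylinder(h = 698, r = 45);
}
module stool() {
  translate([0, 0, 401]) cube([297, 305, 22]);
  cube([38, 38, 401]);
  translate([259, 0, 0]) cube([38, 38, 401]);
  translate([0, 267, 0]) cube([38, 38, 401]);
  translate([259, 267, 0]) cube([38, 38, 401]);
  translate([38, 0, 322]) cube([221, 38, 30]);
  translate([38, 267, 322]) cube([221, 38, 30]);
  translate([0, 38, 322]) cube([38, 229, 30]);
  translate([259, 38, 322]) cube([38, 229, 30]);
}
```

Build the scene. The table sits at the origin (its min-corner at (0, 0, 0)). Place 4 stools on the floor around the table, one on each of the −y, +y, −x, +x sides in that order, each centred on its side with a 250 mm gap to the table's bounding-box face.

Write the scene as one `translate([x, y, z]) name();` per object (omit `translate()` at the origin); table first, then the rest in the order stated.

table();
translate([393, -555, 0]) stool();
translate([393, 879, 0]) stool();
translate([-547, 162, 0]) stool();
translate([1333, 162, 0]) stool();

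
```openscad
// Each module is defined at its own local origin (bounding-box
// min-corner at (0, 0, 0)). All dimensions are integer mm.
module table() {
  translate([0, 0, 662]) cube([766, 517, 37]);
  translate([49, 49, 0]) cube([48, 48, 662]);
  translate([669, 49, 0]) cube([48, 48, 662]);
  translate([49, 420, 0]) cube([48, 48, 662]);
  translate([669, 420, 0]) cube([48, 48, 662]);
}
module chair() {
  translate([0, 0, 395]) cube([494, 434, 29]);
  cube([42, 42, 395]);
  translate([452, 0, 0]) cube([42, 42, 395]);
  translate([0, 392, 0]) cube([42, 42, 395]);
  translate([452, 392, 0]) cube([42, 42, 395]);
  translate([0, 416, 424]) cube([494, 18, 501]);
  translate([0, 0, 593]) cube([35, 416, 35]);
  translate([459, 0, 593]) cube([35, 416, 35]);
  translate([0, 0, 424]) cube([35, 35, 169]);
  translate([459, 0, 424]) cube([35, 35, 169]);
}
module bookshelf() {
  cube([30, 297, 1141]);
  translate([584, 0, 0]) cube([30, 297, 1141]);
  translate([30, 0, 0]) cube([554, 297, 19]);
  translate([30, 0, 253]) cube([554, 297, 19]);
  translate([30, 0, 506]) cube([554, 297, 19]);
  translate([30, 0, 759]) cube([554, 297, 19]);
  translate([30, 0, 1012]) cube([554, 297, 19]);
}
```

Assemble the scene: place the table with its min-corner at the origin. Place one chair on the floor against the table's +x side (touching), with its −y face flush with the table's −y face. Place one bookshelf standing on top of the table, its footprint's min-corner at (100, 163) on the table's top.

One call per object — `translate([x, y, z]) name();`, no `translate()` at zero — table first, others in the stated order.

table();
translate([766, 0, 0]) chair();
translate([100, 163, 699]) bookshelf();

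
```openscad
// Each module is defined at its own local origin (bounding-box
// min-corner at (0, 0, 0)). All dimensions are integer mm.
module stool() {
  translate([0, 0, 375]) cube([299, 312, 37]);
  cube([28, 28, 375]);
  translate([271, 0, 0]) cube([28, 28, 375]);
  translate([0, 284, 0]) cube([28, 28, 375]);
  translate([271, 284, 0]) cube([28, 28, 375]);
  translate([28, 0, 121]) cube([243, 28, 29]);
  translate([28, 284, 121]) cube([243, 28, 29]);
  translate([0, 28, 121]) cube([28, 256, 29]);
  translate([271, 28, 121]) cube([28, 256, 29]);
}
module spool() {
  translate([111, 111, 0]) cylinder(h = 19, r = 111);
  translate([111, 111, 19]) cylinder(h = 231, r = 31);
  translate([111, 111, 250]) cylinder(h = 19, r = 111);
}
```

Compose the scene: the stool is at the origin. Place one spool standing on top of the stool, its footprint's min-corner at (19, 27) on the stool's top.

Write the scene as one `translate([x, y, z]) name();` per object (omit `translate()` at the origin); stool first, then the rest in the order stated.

stool();
translate([19, 27, 412]) spool();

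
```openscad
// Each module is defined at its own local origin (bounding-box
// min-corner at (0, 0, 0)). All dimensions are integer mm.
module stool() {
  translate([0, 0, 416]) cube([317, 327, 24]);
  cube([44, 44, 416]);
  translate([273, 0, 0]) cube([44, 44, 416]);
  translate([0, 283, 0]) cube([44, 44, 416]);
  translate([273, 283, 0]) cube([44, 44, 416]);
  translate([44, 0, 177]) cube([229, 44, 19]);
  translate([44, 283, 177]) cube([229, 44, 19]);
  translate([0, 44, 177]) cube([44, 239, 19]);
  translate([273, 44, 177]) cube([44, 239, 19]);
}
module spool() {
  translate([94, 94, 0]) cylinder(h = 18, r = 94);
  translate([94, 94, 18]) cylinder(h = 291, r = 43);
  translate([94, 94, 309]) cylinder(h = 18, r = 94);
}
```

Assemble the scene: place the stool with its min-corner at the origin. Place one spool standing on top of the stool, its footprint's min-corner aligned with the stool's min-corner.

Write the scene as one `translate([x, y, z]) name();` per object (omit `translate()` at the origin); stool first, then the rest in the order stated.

stool();
translate([0, 0, 440]) spool();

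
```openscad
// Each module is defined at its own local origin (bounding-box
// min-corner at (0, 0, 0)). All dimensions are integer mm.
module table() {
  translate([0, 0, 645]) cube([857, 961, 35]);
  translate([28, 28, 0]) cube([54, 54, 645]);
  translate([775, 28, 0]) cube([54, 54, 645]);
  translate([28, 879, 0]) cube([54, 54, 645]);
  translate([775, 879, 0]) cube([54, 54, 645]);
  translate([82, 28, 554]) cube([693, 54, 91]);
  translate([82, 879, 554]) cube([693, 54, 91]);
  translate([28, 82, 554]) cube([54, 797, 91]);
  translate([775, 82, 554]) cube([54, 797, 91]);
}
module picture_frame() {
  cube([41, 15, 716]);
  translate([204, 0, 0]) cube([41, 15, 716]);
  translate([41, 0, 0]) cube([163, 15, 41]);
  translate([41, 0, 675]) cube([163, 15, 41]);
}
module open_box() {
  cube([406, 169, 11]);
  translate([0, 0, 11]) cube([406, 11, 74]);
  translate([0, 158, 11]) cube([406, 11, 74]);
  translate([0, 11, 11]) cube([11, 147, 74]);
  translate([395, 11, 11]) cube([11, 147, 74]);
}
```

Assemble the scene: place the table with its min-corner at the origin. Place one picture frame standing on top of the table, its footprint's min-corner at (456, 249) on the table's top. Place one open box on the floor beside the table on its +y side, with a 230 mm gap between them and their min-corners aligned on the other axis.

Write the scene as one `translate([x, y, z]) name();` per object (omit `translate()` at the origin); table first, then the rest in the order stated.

table();
translate([456, 249, 680]) picture_frame();
translate([0, 1191, 0]) open_box();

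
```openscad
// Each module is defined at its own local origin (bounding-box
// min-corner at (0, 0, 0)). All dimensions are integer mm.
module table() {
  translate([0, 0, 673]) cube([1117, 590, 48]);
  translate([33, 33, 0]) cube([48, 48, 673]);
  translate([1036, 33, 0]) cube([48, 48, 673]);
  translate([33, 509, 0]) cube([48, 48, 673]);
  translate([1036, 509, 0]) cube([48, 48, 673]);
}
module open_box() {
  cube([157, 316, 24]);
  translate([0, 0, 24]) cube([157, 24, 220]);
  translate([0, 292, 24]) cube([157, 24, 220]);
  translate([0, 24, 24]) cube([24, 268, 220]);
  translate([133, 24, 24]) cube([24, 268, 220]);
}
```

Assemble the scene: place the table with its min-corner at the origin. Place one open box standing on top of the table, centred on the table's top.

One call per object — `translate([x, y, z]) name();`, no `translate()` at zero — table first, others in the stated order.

table();
translate([480, 137, 721]) open_box();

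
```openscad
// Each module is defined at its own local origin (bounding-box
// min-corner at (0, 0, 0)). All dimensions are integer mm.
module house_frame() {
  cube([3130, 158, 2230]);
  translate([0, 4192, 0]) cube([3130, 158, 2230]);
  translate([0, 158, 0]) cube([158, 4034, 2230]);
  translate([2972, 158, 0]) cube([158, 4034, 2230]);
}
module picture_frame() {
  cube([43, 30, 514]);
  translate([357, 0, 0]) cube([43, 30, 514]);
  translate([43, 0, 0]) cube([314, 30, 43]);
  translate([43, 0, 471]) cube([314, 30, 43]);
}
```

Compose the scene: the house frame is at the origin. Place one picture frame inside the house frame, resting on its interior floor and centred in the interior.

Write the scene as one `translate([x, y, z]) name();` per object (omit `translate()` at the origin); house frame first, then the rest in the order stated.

house_frame();
translate([1365, 2160, 0]) picture_frame();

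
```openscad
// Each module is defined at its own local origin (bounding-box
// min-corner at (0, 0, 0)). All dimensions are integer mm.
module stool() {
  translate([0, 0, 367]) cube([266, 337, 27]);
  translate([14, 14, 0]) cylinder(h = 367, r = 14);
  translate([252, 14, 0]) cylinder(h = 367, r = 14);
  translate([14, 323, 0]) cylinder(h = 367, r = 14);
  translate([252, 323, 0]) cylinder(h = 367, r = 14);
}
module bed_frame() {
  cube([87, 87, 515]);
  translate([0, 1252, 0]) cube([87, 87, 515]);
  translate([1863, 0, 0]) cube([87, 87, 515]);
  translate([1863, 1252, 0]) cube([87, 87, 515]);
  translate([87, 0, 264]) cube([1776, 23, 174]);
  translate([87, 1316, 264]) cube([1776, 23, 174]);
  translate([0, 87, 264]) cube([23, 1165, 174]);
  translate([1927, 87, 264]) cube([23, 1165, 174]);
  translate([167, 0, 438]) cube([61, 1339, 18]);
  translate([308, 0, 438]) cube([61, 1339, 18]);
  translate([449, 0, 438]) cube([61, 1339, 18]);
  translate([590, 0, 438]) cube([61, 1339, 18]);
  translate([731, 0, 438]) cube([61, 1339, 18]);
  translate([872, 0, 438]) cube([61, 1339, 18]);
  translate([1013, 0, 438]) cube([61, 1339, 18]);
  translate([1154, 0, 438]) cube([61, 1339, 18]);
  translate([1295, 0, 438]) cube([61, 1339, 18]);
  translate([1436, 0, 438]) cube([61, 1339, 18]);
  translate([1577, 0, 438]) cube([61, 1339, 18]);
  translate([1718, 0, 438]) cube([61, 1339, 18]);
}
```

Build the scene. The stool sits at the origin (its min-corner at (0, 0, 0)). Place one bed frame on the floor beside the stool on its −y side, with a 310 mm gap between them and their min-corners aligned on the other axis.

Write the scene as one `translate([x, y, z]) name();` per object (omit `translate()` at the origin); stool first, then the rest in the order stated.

stool();
translate([0, -1649, 0]) bed_frame();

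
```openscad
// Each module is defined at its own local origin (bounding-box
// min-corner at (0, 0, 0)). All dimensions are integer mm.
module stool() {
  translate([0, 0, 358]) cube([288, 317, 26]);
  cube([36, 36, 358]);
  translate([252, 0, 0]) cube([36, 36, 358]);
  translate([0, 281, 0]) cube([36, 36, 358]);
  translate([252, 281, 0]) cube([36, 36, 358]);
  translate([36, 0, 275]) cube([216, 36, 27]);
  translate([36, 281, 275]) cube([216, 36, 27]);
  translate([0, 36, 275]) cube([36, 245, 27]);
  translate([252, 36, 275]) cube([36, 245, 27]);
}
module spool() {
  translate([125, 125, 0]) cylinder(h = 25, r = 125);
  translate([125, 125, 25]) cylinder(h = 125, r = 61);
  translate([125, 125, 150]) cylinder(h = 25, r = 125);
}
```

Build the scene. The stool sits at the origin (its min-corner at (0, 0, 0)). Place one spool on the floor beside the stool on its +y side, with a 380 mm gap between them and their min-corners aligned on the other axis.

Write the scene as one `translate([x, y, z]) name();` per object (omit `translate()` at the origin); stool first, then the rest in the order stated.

stool();
translate([0, 697, 0]) spool();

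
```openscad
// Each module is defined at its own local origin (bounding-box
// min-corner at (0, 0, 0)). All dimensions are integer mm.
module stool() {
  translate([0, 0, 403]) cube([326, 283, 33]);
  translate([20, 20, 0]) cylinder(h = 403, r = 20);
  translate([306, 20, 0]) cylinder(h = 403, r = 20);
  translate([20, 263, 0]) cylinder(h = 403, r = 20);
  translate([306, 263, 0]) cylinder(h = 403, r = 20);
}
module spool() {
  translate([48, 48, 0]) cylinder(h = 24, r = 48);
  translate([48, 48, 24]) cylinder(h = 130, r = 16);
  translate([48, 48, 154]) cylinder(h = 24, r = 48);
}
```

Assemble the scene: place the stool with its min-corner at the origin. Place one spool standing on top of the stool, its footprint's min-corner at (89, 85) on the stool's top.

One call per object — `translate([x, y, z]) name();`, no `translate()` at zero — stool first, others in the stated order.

stool();
translate([89, 85, 436]) spool();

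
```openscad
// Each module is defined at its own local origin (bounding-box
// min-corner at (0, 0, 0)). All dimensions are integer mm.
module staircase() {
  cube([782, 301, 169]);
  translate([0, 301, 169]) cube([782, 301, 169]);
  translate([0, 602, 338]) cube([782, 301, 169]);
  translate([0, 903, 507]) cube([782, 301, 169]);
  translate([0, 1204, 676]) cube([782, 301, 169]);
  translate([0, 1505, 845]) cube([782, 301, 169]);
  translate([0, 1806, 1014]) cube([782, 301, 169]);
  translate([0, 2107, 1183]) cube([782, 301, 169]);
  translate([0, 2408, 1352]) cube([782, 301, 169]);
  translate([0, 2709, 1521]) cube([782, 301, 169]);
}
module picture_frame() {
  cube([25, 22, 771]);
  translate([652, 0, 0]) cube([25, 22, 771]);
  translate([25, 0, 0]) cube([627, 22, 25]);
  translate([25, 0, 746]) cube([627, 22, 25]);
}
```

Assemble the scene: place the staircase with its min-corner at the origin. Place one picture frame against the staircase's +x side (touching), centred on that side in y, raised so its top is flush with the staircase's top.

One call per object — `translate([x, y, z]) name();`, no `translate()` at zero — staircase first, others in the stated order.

staircase();
translate([782, 1494, 919]) picture_frame();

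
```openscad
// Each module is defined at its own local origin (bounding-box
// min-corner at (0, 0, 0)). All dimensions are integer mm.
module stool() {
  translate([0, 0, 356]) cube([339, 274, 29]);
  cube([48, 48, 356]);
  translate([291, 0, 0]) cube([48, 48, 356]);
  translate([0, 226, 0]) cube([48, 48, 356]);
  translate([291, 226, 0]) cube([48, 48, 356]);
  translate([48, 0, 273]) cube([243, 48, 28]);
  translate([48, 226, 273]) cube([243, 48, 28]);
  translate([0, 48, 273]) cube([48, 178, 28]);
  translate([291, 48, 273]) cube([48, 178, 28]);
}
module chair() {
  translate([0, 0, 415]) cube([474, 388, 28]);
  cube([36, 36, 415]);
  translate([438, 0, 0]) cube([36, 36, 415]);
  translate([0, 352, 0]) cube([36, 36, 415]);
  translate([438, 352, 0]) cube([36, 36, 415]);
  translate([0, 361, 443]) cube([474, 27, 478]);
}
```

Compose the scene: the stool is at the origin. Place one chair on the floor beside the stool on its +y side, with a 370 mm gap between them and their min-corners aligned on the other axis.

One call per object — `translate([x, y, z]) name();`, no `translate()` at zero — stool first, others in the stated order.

stool();
translate([0, 644, 0]) chair();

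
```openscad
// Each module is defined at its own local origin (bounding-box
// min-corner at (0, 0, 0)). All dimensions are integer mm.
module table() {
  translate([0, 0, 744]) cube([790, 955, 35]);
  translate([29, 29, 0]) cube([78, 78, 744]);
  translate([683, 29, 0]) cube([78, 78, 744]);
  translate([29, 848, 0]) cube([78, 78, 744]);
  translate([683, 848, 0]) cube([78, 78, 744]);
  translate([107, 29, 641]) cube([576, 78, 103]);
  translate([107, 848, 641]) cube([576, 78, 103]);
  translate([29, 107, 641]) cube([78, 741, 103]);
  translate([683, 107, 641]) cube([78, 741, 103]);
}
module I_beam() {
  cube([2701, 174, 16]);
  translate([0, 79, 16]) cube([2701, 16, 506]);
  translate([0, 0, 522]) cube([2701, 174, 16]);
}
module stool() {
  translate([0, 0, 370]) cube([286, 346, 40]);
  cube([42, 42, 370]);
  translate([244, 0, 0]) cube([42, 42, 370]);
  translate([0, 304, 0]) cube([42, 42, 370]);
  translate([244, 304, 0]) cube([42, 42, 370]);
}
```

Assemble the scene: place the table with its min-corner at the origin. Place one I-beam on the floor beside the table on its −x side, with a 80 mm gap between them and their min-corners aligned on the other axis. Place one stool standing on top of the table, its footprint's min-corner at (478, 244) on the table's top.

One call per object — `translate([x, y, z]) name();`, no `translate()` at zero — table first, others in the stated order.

table();
translate([-2781, 0, 0]) I_beam();
translate([478, 244, 779]) stool();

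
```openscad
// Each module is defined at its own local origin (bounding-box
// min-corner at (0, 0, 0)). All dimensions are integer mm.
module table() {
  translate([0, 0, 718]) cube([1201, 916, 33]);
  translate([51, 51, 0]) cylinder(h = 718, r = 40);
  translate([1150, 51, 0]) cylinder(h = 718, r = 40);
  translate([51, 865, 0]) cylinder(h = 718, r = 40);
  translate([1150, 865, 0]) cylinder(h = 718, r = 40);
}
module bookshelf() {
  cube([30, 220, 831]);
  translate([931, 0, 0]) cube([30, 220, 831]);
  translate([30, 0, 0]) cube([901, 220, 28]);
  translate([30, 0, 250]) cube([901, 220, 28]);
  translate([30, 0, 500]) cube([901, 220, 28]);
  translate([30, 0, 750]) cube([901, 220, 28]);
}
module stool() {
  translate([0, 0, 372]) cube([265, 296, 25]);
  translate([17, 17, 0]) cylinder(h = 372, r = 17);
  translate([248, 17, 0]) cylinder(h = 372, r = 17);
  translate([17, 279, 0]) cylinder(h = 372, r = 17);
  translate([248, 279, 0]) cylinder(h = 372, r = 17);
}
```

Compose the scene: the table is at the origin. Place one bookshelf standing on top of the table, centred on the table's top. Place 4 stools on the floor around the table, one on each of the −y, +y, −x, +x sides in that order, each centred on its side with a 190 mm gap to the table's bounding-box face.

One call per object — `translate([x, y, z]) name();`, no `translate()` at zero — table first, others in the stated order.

table();
translate([120, 348, 751]) bookshelf();
translate([468, -486, 0]) stool();
translate([468, 1106, 0]) stool();
translate([-455, 310, 0]) stool();
translate([1391, 310, 0]) stool();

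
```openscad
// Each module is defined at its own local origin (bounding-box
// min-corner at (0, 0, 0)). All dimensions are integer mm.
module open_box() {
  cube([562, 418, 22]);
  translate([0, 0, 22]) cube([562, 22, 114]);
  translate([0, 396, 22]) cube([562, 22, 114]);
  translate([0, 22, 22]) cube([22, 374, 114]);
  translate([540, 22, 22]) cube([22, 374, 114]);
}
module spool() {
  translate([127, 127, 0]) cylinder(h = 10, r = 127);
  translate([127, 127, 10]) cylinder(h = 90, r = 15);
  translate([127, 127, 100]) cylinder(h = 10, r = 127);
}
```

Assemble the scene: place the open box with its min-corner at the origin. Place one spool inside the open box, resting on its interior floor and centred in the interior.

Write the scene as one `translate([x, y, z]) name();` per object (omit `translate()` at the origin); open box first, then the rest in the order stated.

open_box();
translate([154, 82, 22]) spool();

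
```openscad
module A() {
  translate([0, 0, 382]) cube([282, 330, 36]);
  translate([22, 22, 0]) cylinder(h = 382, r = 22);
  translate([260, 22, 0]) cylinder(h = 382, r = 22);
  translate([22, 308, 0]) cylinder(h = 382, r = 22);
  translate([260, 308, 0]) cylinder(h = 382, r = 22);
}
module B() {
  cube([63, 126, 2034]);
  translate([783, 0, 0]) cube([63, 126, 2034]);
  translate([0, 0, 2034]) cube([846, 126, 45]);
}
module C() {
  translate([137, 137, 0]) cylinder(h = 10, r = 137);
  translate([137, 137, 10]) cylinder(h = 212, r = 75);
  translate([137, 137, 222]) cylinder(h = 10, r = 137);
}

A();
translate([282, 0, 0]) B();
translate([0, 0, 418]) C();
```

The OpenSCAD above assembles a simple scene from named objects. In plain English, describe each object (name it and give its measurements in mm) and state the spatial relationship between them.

A is a four-legged stool. The seat is a 282×330×36 mm slab whose top surface is at z = 418 mm; four round legs, each 44 mm in diameter, run from the floor (z = 0) to the underside of the seat, each leg's axis is inset half a diameter from the nearest pair of seat edges (so the leg's bounding box is flush with the corner).

B is a rectangular door frame: two vertical jambs of 63×126 mm section, 2034 mm tall, with a clear opening 720 mm wide between their inner faces. A header 45 mm tall and 126 mm deep lies on top of the jambs and spans the full outside width.

C is a spool: two coaxial disc flanges of radius 137 mm and thickness 10 mm, joined by a core cylinder of radius 75 mm and height 212 mm. The lower flange rests on z = 0 and the three cylinders share a vertical axis.

The door frame is against the stool's +x side, with their −y faces flush. The spool is on top of the stool.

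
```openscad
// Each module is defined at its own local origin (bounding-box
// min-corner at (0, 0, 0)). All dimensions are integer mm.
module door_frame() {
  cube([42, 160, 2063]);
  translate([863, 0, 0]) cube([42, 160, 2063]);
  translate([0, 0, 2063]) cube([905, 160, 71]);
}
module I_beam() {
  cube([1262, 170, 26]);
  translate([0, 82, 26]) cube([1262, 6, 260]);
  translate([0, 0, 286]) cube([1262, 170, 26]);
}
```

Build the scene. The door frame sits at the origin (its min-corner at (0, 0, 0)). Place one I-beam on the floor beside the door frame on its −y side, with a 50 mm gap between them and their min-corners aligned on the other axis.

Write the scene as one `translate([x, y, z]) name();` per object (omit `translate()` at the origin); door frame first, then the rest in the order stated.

door_frame();
translate([0, -220, 0]) I_beam();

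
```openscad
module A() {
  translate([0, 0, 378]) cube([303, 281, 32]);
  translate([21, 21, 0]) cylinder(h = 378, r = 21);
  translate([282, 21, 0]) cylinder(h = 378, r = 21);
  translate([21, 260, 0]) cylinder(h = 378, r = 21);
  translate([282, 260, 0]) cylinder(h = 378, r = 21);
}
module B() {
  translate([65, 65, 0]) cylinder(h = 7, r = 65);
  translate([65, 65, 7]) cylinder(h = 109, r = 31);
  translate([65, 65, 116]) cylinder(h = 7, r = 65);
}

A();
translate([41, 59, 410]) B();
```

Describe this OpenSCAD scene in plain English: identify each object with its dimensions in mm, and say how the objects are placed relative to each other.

A is a four-legged stool. The seat is 303×281 mm, 32 mm thick, top at z = 410 mm. It stands on four round legs, each 42 mm in diameter, from z = 0 to the seat underside, each leg's axis is inset half a diameter from the nearest pair of seat edges (so the leg's bounding box is flush with the corner).

B is a spool: two coaxial disc flanges of radius 65 mm and thickness 7 mm, joined by a core cylinder of radius 31 mm and height 109 mm. The lower flange rests on z = 0 and the three cylinders share a vertical axis.

The spool is on top of the stool.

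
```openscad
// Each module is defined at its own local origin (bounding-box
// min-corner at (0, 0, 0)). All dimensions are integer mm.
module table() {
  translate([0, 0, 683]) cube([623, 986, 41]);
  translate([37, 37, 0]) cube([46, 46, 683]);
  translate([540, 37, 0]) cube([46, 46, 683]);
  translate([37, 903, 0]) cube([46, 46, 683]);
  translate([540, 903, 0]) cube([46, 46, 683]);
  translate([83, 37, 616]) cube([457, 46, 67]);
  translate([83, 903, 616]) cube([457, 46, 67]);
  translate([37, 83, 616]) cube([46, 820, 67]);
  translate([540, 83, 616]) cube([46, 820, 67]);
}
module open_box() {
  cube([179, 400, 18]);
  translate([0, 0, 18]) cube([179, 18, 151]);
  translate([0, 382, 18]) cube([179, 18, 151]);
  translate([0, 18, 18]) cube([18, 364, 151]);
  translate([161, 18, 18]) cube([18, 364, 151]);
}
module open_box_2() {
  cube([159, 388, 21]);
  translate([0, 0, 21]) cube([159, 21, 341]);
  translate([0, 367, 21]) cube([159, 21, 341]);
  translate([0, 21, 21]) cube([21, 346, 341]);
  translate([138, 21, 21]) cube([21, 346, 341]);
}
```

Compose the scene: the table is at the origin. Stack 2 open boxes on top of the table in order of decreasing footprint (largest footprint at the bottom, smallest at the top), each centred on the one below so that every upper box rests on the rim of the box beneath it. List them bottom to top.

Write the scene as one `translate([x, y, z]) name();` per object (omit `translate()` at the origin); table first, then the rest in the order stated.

table();
translate([222, 293, 724]) open_box();
translate([232, 299, 893]) open_box_2();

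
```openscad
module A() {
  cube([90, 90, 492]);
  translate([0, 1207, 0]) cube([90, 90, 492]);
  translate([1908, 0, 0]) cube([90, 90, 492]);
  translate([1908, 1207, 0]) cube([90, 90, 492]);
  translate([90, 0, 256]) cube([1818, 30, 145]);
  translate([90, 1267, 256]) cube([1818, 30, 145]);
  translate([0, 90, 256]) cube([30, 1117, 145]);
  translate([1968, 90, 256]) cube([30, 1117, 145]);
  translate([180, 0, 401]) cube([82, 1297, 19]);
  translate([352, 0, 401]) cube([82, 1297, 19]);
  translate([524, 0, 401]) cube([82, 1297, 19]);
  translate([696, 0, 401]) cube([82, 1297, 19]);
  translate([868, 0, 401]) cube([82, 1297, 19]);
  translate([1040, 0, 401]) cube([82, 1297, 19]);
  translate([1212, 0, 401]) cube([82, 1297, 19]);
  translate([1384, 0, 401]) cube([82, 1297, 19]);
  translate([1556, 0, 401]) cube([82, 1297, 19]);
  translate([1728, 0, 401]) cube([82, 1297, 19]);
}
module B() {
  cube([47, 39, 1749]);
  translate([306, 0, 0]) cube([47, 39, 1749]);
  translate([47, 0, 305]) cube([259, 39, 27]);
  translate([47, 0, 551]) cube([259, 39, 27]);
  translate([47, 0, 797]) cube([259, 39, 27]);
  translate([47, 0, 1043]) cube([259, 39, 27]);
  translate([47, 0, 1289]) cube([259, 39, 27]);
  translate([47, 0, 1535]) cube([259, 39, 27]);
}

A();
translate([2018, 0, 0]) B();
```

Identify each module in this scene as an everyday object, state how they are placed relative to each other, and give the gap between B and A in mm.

A is a bed frame. B is a ladder. The ladder is on the floor beside the bed frame on its +x side. The gap between the ladder and the bed frame is 20 mm.

The ladder's nearest face is 20 mm from the bed frame's +x face.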